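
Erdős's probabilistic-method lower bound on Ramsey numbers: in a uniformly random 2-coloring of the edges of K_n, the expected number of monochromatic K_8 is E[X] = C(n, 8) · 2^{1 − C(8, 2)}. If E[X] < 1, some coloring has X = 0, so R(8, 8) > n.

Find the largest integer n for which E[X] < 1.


We need C(n, 8) · 2^{1 − 28} < 1, i.e. C(n, 8) < 2^{28 − 1} = 134217728.
Check values of n near the boundary:
  n = 38: C(38, 8) = 48903492; 48903492 < 134217728? YES
  n = 39: C(39, 8) = 61523748; 61523748 < 134217728? YES
  n = 40: C(40, 8) = 76904685; 76904685 < 134217728? YES
  n = 41: C(41, 8) = 95548245; 95548245 < 134217728? YES
  n = 42: C(42, 8) = 118030185; 118030185 < 134217728? YES
  n = 43: C(43, 8) = 145008513; 145008513 < 134217728? NO
The largest n with C(n, 8) < 134217728 is n = 42 (where E[X] = 118030185/134217728 ≈ 0.87939). Hence R(8, 8) > 42, i.e. R(8, 8) ≥ 43.

Largest n = 42; hence R(8, 8) > 42.


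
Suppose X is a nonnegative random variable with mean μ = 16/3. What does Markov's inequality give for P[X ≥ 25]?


μ = E[X] = 16/3, a = 25.
Markov: P[X ≥ 25] ≤ μ/a = (16/3)/25 = 16/75.
Numerically: ≈ 0.213.
(Since a = 25 > μ = 5.333, the bound 16/75 is < 1 and informative.)

P[X ≥ 25] ≤ 16/75 ≈ 0.213.


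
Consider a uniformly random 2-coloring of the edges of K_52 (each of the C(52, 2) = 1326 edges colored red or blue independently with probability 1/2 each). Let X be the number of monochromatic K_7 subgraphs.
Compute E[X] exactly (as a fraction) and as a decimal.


Let X = Σ_S X_S over the C(52, 7) = 133784560 subsets S of size 7, where X_S = 1 if the K_7 on S is monochromatic.
For a fixed S, the K_7 on S has C(7, 2) = 21 edges. P[all 21 edges red] = (1/2)^21, and likewise for blue, so P[monochromatic] = 2·(1/2)^21 = 2^{1 − 21} = 1/1048576.
By linearity: E[X] = C(52, 7) · 2^{1 − 21} = 133784560 · 1/1048576 = 8361535/65536.
Numerically: E[X] ≈ 127.5869.

E[X] = C(52,7)·2^(1−C(7,2)) = 8361535/65536 ≈ 127.5869.


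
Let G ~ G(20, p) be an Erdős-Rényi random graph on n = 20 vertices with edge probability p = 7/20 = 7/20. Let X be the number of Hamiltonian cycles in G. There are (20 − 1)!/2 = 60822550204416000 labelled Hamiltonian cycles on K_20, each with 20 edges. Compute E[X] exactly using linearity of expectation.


K_20 has (20 − 1)!/2 = 60822550204416000 labelled Hamiltonian cycles.
For each such Hamiltonian cycle H, let X_H = 1 if all 20 edges of H are present in G. Then P[X_H = 1] = p^{20} = (7/20)^{20} = 79792266297612001/104857600000000000000000000.
Summing the indicators: E[X] = Σ_H E[X_H] = 60822550204416000 · p^{20} = 60822550204416000 · 79792266297612001/104857600000000000000000000 = 1184855742873690605203907421/25600000000000000000.
Numerically: E[X] ≈ 4.62834e+07.

E[X] = 60822550204416000 · (7/20)^{20} = 1184855742873690605203907421/25600000000000000000 ≈ 4.62834e+07.


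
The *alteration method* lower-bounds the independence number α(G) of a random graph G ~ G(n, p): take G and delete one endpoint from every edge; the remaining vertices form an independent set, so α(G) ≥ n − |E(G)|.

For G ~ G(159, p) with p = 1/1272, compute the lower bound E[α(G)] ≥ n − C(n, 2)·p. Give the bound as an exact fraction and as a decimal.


E[|E(G)|] = C(159, 2)·p = 12561 · (1/1272) = 79/8.
E[α(G)] ≥ n − E[|E(G)|] = 159 − 79/8 = 1193/8.
Numerically: ≈ 149.125.
(This is only a lower bound; the true E[α(G)] may be larger.)

E[α(G)] ≥ 1193/8 ≈ 149.125.


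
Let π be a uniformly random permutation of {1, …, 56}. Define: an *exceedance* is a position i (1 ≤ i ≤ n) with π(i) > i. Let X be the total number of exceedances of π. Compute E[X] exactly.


Write X = Σ_{i=1}^{56} X_i, where X_i = 1_{π(i) > i}.
For each fixed i, π(i) is uniform over {1, …, 56} (marginal of a uniform permutation), so P[π(i) > i] = (n − i)/n. Summing: Σ_{i=1}^{56} (n − i)/n = (0 + 1 + … + 55)/56 = 56(56 − 1)/(2·56) = (56 − 1)/2.
Hence E[X] = Σ_{i=1}^{56} (56 − i)/56 = 55/2 ≈ 27.500.

E[X] = 55/2 = 27.500.


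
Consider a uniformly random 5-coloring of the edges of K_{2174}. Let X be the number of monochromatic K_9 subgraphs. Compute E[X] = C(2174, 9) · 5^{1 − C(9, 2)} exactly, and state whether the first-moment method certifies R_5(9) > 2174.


E[X] = C(2174, 9) · 5^{1 − 36} = 2940165687188920530702934 · 5^{−35} = 2940165687188920530702934/2910383045673370361328125.
As a reduced fraction: E[X] = 2940165687188920530702934/2910383045673370361328125 ≈ 1.010.
Is E[X] < 1? NO.
Since E[X] ≥ 1, the first-moment bound is inconclusive at n = 2174; it does NOT by itself certify R_5(9) > 2174.

E[X] = 2940165687188920530702934/2910383045673370361328125 ≈ 1.010; E[X] ≥ 1; first-moment method inconclusive here.


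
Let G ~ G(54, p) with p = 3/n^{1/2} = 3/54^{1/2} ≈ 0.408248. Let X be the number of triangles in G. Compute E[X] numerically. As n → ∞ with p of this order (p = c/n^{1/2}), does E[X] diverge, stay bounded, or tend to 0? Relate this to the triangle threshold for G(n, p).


Number of potential triangles: C(54, 3) = 24804.
Each occurs with probability p³ ≈ (0.408248)³ ≈ 6.80413817e-02.
By linearity: E[X] = C(54, 3)·p³ ≈ 24804 · 6.80413817e-02 ≈ 1687.698433.
Since α = 1/2 < 1, p = c/n^{1/2} ≫ 1/n is above the triangle threshold p ~ 1/n. Asymptotically E[X] ~ (c³/6)·n^{3(1−α)} = (3³/6)·n^{1.5} → ∞; triangles are abundant w.h.p.

E[X] ≈ 1687.698433; in regime p = Θ(1/n^{1/2}) E[X] diverges (above the triangle threshold p ~ 1/n).


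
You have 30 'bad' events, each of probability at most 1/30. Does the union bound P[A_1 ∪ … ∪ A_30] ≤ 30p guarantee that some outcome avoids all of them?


Union bound: P[∪_{i=1}^{30} A_i] ≤ Σ_i P[A_i] ≤ 30·p = 30·(1/30) = 1.
Numerically: 1 ≈ 1.0000000.
Is 1 < 1? NO.
Since the bound 1 is ≥ 1, the union bound is uninformative here; it does NOT by itself certify existence.

30·p = 1 ≈ 1.0000000; existence NOT certified by the union bound.


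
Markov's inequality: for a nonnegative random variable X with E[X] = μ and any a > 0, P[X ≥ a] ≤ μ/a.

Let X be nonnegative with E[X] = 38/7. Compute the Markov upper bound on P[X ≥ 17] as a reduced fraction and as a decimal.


μ = E[X] = 38/7, a = 17.
Markov: P[X ≥ 17] ≤ μ/a = (38/7)/17 = 38/119.
Numerically: ≈ 0.319328.
(Since a = 17 > μ = 5.428571, the bound 38/119 is < 1 and informative.)

P[X ≥ 17] ≤ 38/119 ≈ 0.319328.


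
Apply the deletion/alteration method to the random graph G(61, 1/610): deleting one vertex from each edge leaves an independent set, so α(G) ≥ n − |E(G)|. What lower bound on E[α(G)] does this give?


E[|E(G)|] = C(61, 2)·p = 1830 · (1/610) = 3.
E[α(G)] ≥ n − E[|E(G)|] = 61 − 3 = 58.
Numerically: ≈ 58.000000.
(This is only a lower bound; the true E[α(G)] may be larger.)

E[α(G)] ≥ 58 ≈ 58.000000.


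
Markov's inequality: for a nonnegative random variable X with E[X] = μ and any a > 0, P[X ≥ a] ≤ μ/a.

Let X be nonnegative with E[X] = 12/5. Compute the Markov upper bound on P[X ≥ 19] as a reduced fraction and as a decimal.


μ = E[X] = 12/5, a = 19.
Markov: P[X ≥ 19] ≤ μ/a = (12/5)/19 = 12/95.
Numerically: ≈ 0.126.
(Since a = 19 > μ = 2.400, the bound 12/95 is < 1 and informative.)

P[X ≥ 19] ≤ 12/95 ≈ 0.126.


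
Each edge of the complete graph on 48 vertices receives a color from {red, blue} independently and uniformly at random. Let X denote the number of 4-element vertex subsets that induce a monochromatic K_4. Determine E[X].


Let X = Σ_S X_S over the C(48, 4) = 194580 subsets S of size 4, where X_S = 1 if the K_4 on S is monochromatic.
For a fixed S, the K_4 on S has C(4, 2) = 6 edges. P[all 6 edges red] = (1/2)^6, and likewise for blue, so P[monochromatic] = 2·(1/2)^6 = 2^{1 − 6} = 1/32.
By linearity of expectation: E[X] = C(48, 4) · 2^{1 − 6} = 194580 · 1/32 = 48645/8.
Numerically: E[X] ≈ 6080.6250.

E[X] = C(48,4)·2^(1−C(4,2)) = 48645/8 ≈ 6080.6250.


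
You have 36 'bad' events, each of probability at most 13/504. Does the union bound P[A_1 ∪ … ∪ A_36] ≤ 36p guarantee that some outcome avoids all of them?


Union bound: P[∪_{i=1}^{36} A_i] ≤ Σ_i P[A_i] ≤ 36·p = 36·(13/504) = 13/14.
Numerically: 13/14 ≈ 0.9285714.
Is 13/14 < 1? YES.
Since P[∪ A_i] ≤ 13/14 < 1, the complement has P[∩ A_i^c] ≥ 1 − 13/14 = 1/14 > 0, so some outcome avoids every A_i.

36·p = 13/14 ≈ 0.9285714; existence CERTIFIED by the union bound.


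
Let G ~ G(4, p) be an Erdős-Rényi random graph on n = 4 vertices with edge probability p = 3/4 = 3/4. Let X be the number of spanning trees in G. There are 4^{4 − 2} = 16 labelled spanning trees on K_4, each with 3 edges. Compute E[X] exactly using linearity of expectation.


K_4 has 4^{4 − 2} = 16 labelled spanning trees.
For each such spanning tree H, let X_H = 1 if all 3 edges of H are present in G. Then P[X_H = 1] = p^{3} = (3/4)^{3} = 27/64.
By linearity: E[X] = Σ_H E[X_H] = 16 · p^{3} = 16 · 27/64 = 27/4.
Numerically: E[X] ≈ 6.75.

E[X] = 16 · (3/4)^{3} = 27/4 ≈ 6.75.


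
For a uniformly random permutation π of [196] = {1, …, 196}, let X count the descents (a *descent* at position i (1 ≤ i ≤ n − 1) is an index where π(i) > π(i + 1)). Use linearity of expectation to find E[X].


Write X = Σ X_I over i = 1, …, 195, with X_I the indicator of one descent.
There are 195 indicators.
For each fixed i, the pair (π(i), π(i+1)) is a uniformly random ordered pair of distinct values from {1, …, 196}; by symmetry P[π(i) > π(i+1)] = 1/2.
By linearity: E[X] = 195 · (1/2) = (196 − 1) · (1/2) = 195/2 ≈ 97.500000.

E[X] = 195/2 = 97.500000.


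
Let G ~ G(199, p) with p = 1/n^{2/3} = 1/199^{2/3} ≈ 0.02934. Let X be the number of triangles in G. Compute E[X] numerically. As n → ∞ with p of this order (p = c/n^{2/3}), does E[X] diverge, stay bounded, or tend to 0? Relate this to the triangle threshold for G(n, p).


Number of potential triangles: C(199, 3) = 1293699.
Each occurs with probability p³ ≈ (0.02934)³ ≈ 2.525189e-05.
By linearity: E[X] = C(199, 3)·p³ ≈ 1293699 · 2.525189e-05 ≈ 32.6683.
Since α = 2/3 < 1, p = c/n^{2/3} ≫ 1/n is above the triangle threshold p ~ 1/n. Asymptotically E[X] ~ (c³/6)·n^{3(1−α)} = (1³/6)·n^{1} → ∞; triangles are abundant w.h.p.

E[X] ≈ 32.6683; in regime p = Θ(1/n^{2/3}) E[X] diverges (above the triangle threshold p ~ 1/n).


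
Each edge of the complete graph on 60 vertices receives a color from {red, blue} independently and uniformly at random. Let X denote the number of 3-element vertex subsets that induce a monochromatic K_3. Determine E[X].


Let X = Σ_S X_S over the C(60, 3) = 34220 subsets S of size 3, where X_S = 1 if the K_3 on S is monochromatic.
For a fixed S, the K_3 on S has C(3, 2) = 3 edges. P[all 3 edges red] = (1/2)^3, and likewise for blue, so P[monochromatic] = 2·(1/2)^3 = 2^{1 − 3} = 1/4.
Summing: E[X] = C(60, 3) · 2^{1 − 3} = 34220 · 1/4 = 8555.
Numerically: E[X] ≈ 8555.000000.

E[X] = C(60,3)·2^(1−C(3,2)) = 8555 ≈ 8555.000000.


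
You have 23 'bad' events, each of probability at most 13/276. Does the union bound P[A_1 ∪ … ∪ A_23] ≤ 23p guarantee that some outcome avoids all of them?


Union bound: P[∪_{i=1}^{23} A_i] ≤ Σ_i P[A_i] ≤ 23·p = 23·(13/276) = 13/12.
Numerically: 13/12 ≈ 1.0833333.
Is 13/12 < 1? NO.
Since the bound 13/12 is ≥ 1, the union bound is uninformative here; it does NOT by itself certify existence.

23·p = 13/12 ≈ 1.0833333; existence NOT certified by the union bound.


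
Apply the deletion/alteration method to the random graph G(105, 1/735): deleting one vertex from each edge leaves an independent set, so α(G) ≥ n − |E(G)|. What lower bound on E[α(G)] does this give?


E[|E(G)|] = C(105, 2)·p = 5460 · (1/735) = 52/7.
E[α(G)] ≥ n − E[|E(G)|] = 105 − 52/7 = 683/7.
Numerically: ≈ 97.57143.
(This is only a lower bound; the true E[α(G)] may be larger.)

E[α(G)] ≥ 683/7 ≈ 97.57143.


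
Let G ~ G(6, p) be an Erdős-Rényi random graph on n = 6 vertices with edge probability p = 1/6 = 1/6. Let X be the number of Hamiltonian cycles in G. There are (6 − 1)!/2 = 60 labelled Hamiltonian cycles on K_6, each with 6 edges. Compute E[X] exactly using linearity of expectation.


K_6 has (6 − 1)!/2 = 60 labelled Hamiltonian cycles.
For each such Hamiltonian cycle H, let X_H = 1 if all 6 edges of H are present in G. Then P[X_H = 1] = p^{6} = (1/6)^{6} = 1/46656.
By linearity: E[X] = Σ_H E[X_H] = 60 · p^{6} = 60 · 1/46656 = 5/3888.
Numerically: E[X] ≈ 0.001286.

E[X] = 60 · (1/6)^{6} = 5/3888 ≈ 0.001286.


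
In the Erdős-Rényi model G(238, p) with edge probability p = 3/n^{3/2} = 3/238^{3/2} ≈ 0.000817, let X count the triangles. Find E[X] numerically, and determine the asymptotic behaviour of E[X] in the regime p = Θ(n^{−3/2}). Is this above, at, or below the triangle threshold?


Number of potential triangles: C(238, 3) = 2218636.
Each occurs with probability p³ ≈ (0.000817)³ ≈ 5.45466e-10.
By linearity: E[X] = C(238, 3)·p³ ≈ 2218636 · 5.45466e-10 ≈ 0.001.
Since α = 3/2 > 1, p = c/n^{3/2} = o(1/n) is below the triangle threshold p ~ 1/n. Asymptotically E[X] ~ (c³/6)·n^{3(1−α)} = (3³/6)·n^{-1.5} → 0, so by Markov's inequality G has no triangles w.h.p.

E[X] ≈ 0.001; in regime p = Θ(1/n^{3/2}) E[X] tends to 0 (below the triangle threshold p ~ 1/n).


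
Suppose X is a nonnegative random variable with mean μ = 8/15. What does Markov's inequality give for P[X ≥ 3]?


μ = E[X] = 8/15, a = 3.
Markov: P[X ≥ 3] ≤ μ/a = (8/15)/3 = 8/45.
Numerically: ≈ 0.178.
(Since a = 3 > μ = 0.533, the bound 8/45 is < 1 and informative.)

P[X ≥ 3] ≤ 8/45 ≈ 0.178.


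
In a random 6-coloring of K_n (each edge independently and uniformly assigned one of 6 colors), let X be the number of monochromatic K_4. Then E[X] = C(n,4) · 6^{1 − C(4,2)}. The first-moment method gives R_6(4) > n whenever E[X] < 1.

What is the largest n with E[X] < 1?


We need C(n, 4) · 6^{1 − 6} < 1, i.e. C(n, 4) < 6^{6 − 1} = 7776.
Check values of n near the boundary:
  n = 16: C(16, 4) = 1820; 1820 < 7776? YES
  n = 17: C(17, 4) = 2380; 2380 < 7776? YES
  n = 18: C(18, 4) = 3060; 3060 < 7776? YES
  n = 19: C(19, 4) = 3876; 3876 < 7776? YES
  n = 20: C(20, 4) = 4845; 4845 < 7776? YES
  n = 21: C(21, 4) = 5985; 5985 < 7776? YES
  n = 22: C(22, 4) = 7315; 7315 < 7776? YES
  n = 23: C(23, 4) = 8855; 8855 < 7776? NO
  n = 24: C(24, 4) = 10626; 10626 < 7776? NO
The largest n with C(n, 4) < 7776 is n = 22 (where E[X] = 7315/7776 ≈ 0.9407150). Hence R_6(4) > 22, i.e. R_6(4) ≥ 23.

Largest n = 22; hence R_6(4) > 22.


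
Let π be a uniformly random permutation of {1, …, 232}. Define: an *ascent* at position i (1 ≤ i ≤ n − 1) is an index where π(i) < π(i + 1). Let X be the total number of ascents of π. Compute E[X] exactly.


Write X = Σ X_I over i = 1, …, 231, with X_I the indicator of one ascent.
There are 231 indicators.
For each fixed i, the pair (π(i), π(i+1)) is a uniformly random ordered pair of distinct values from {1, …, 232}; by symmetry P[π(i) < π(i+1)] = 1/2.
By linearity: E[X] = 231 · (1/2) = (232 − 1) · (1/2) = 231/2 ≈ 115.50000.

E[X] = 231/2 = 115.50000.


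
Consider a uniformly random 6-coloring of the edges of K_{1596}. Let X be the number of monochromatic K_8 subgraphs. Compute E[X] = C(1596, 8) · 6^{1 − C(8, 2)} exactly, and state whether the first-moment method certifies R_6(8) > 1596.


E[X] = C(1596, 8) · 6^{1 − 28} = 1025915067760710553965 · 6^{−27} = 1025915067760710553965/1023490369077469249536.
As a reduced fraction: E[X] = 37996854361507798295/37907050706572935168 ≈ 1.00237.
Is E[X] < 1? NO.
Since E[X] ≥ 1, the first-moment bound is inconclusive at n = 1596; it does NOT by itself certify R_6(8) > 1596.

E[X] = 37996854361507798295/37907050706572935168 ≈ 1.00237; E[X] ≥ 1; first-moment method inconclusive here.


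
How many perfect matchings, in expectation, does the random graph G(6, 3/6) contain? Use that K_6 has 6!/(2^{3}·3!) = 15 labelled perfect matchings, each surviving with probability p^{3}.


K_6 has 6!/(2^{3}·3!) = 15 labelled perfect matchings.
For each such perfect matching H, let X_H = 1 if all 3 edges of H are present in G. Then P[X_H = 1] = p^{3} = (1/2)^{3} = 1/8.
By linearity: E[X] = Σ_H E[X_H] = 15 · p^{3} = 15 · 1/8 = 15/8.
Numerically: E[X] ≈ 1.875.

E[X] = 15 · (1/2)^{3} = 15/8 ≈ 1.875.


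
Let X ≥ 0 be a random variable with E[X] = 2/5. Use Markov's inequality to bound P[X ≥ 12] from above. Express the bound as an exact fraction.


μ = E[X] = 2/5, a = 12.
Markov: P[X ≥ 12] ≤ μ/a = (2/5)/12 = 1/30.
Numerically: ≈ 0.033.
(Since a = 12 > μ = 0.400, the bound 1/30 is < 1 and informative.)

P[X ≥ 12] ≤ 1/30 ≈ 0.033.


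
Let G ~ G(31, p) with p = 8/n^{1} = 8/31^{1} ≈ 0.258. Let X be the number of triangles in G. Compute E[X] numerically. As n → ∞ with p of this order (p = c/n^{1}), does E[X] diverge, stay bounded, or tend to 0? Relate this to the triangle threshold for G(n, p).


Number of potential triangles: C(31, 3) = 4495.
Each occurs with probability p³ ≈ (0.258)³ ≈ 1.71864e-02.
By linearity: E[X] = C(31, 3)·p³ ≈ 4495 · 1.71864e-02 ≈ 77.253.
Here α = 1, so p = 8/n is exactly at the triangle threshold p ~ 1/n. Asymptotically E[X] → c³/6 = 8³/6 = 256/3 ≈ 85.333, a bounded constant. In this regime the triangle count is asymptotically Poisson(c³/6).

E[X] ≈ 77.253; in regime p = Θ(1/n^{1}) E[X] stays bounded (at the triangle threshold p ~ 1/n).


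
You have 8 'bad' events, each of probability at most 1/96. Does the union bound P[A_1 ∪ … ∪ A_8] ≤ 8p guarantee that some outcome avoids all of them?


Union bound: P[∪_{i=1}^{8} A_i] ≤ Σ_i P[A_i] ≤ 8·p = 8·(1/96) = 1/12.
Numerically: 1/12 ≈ 0.0833.
Is 1/12 < 1? YES.
Since P[∪ A_i] ≤ 1/12 < 1, the complement has P[∩ A_i^c] ≥ 1 − 1/12 = 11/12 > 0, so some outcome avoids every A_i.

8·p = 1/12 ≈ 0.0833; existence CERTIFIED by the union bound.


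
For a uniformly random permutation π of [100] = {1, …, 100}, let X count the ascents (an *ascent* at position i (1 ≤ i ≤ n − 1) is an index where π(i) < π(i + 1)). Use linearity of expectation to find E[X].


Write X = Σ X_I over i = 1, …, 99, with X_I the indicator of one ascent.
There are 99 indicators.
For each fixed i, the pair (π(i), π(i+1)) is a uniformly random ordered pair of distinct values from {1, …, 100}; by symmetry P[π(i) < π(i+1)] = 1/2.
By linearity: E[X] = 99 · (1/2) = (100 − 1) · (1/2) = 99/2 ≈ 49.500.

E[X] = 99/2 = 49.500.


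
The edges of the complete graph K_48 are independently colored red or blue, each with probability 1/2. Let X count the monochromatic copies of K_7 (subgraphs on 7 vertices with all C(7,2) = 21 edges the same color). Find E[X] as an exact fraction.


Let X = Σ_S X_S over the C(48, 7) = 73629072 subsets S of size 7, where X_S = 1 if the K_7 on S is monochromatic.
For a fixed S, the K_7 on S has C(7, 2) = 21 edges. P[all 21 edges red] = (1/2)^21, and likewise for blue, so P[monochromatic] = 2·(1/2)^21 = 2^{1 − 21} = 1/1048576.
By linearity: E[X] = C(48, 7) · 2^{1 − 21} = 73629072 · 1/1048576 = 4601817/65536.
Numerically: E[X] ≈ 70.2182.

E[X] = C(48,7)·2^(1−C(7,2)) = 4601817/65536 ≈ 70.2182.


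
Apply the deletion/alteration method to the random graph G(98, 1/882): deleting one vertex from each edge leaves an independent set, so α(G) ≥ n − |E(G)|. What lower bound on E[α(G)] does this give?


E[|E(G)|] = C(98, 2)·p = 4753 · (1/882) = 97/18.
E[α(G)] ≥ n − E[|E(G)|] = 98 − 97/18 = 1667/18.
Numerically: ≈ 92.6111.
(This is only a lower bound; the true E[α(G)] may be larger.)

E[α(G)] ≥ 1667/18 ≈ 92.6111.


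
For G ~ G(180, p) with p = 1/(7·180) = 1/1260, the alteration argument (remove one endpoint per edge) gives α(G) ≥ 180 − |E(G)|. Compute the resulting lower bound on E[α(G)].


E[|E(G)|] = C(180, 2)·p = 16110 · (1/1260) = 179/14.
E[α(G)] ≥ n − E[|E(G)|] = 180 − 179/14 = 2341/14.
Numerically: ≈ 167.214286.
(This is only a lower bound; the true E[α(G)] may be larger.)

E[α(G)] ≥ 2341/14 ≈ 167.214286.


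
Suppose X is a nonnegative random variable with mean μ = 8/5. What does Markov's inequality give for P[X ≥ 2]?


μ = E[X] = 8/5, a = 2.
Markov: P[X ≥ 2] ≤ μ/a = (8/5)/2 = 4/5.
Numerically: ≈ 0.800000.
(Since a = 2 > μ = 1.600000, the bound 4/5 is < 1 and informative.)

P[X ≥ 2] ≤ 4/5 ≈ 0.800000.


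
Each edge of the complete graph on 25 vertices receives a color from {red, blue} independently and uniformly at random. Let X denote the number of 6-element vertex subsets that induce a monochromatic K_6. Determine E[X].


Let X = Σ_S X_S over the C(25, 6) = 177100 subsets S of size 6, where X_S = 1 if the K_6 on S is monochromatic.
For a fixed S, the K_6 on S has C(6, 2) = 15 edges. P[all 15 edges red] = (1/2)^15, and likewise for blue, so P[monochromatic] = 2·(1/2)^15 = 2^{1 − 15} = 1/16384.
Summing: E[X] = C(25, 6) · 2^{1 − 15} = 177100 · 1/16384 = 44275/4096.
Numerically: E[X] ≈ 10.809.

E[X] = C(25,6)·2^(1−C(6,2)) = 44275/4096 ≈ 10.809.


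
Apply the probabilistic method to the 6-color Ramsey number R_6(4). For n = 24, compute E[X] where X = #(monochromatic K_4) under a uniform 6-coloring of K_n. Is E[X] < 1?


E[X] = C(24, 4) · 6^{1 − 6} = 10626 · 6^{−5} = 10626/7776.
As a reduced fraction: E[X] = 1771/1296 ≈ 1.367.
Is E[X] < 1? NO.
Since E[X] ≥ 1, the first-moment bound is inconclusive at n = 24; it does NOT by itself certify R_6(4) > 24.

E[X] = 1771/1296 ≈ 1.367; E[X] ≥ 1; first-moment method inconclusive here.


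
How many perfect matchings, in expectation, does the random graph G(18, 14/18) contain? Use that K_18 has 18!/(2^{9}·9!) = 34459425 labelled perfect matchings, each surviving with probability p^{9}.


K_18 has 18!/(2^{9}·9!) = 34459425 labelled perfect matchings.
For each such perfect matching H, let X_H = 1 if all 9 edges of H are present in G. Then P[X_H = 1] = p^{9} = (7/9)^{9} = 40353607/387420489.
Summing the indicators: E[X] = Σ_H E[X_H] = 34459425 · p^{9} = 34459425 · 40353607/387420489 = 17167433257975/4782969.
Numerically: E[X] ≈ 3.58928e+06.

E[X] = 34459425 · (7/9)^{9} = 17167433257975/4782969 ≈ 3.58928e+06.


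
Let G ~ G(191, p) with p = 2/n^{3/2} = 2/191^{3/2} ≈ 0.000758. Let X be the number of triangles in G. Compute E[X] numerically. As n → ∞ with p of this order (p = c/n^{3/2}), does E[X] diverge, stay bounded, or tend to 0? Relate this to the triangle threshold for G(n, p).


Number of potential triangles: C(191, 3) = 1143135.
Each occurs with probability p³ ≈ (0.000758)³ ≈ 4.34950e-10.
By linearity: E[X] = C(191, 3)·p³ ≈ 1143135 · 4.34950e-10 ≈ 0.000.
Since α = 3/2 > 1, p = c/n^{3/2} = o(1/n) is below the triangle threshold p ~ 1/n. Asymptotically E[X] ~ (c³/6)·n^{3(1−α)} = (2³/6)·n^{-1.5} → 0, so by Markov's inequality G has no triangles w.h.p.

E[X] ≈ 0.000; in regime p = Θ(1/n^{3/2}) E[X] tends to 0 (below the triangle threshold p ~ 1/n).


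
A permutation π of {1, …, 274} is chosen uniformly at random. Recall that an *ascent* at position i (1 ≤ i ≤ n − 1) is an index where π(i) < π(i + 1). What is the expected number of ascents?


Write X = Σ X_I over i = 1, …, 273, with X_I the indicator of one ascent.
There are 273 indicators.
For each fixed i, the pair (π(i), π(i+1)) is a uniformly random ordered pair of distinct values from {1, …, 274}; by symmetry P[π(i) < π(i+1)] = 1/2.
By linearity: E[X] = 273 · (1/2) = (274 − 1) · (1/2) = 273/2 ≈ 136.500000.

E[X] = 273/2 = 136.500000.


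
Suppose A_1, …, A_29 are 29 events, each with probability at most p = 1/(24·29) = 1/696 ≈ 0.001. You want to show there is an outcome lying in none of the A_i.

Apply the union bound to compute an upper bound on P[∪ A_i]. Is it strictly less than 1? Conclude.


Union bound: P[∪_{i=1}^{29} A_i] ≤ Σ_i P[A_i] ≤ 29·p = 29·(1/696) = 1/24.
Numerically: 1/24 ≈ 0.042.
Is 1/24 < 1? YES.
Since P[∪ A_i] ≤ 1/24 < 1, the complement has P[∩ A_i^c] ≥ 1 − 1/24 = 23/24 > 0, so some outcome avoids every A_i.

29·p = 1/24 ≈ 0.042; existence CERTIFIED by the union bound.


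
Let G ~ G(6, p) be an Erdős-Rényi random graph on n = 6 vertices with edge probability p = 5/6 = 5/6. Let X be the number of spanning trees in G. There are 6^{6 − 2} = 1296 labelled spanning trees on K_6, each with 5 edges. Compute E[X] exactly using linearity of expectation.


K_6 has 6^{6 − 2} = 1296 labelled spanning trees.
For each such spanning tree H, let X_H = 1 if all 5 edges of H are present in G. Then P[X_H = 1] = p^{5} = (5/6)^{5} = 3125/7776.
Summing the indicators: E[X] = Σ_H E[X_H] = 1296 · p^{5} = 1296 · 3125/7776 = 3125/6.
Numerically: E[X] ≈ 520.833.

E[X] = 1296 · (5/6)^{5} = 3125/6 ≈ 520.833.


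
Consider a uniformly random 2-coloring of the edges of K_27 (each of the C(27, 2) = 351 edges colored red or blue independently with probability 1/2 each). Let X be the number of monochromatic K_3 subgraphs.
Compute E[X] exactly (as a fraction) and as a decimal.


Let X = Σ_S X_S over the C(27, 3) = 2925 subsets S of size 3, where X_S = 1 if the K_3 on S is monochromatic.
For a fixed S, the K_3 on S has C(3, 2) = 3 edges. P[all 3 edges red] = (1/2)^3, and likewise for blue, so P[monochromatic] = 2·(1/2)^3 = 2^{1 − 3} = 1/4.
Summing: E[X] = C(27, 3) · 2^{1 − 3} = 2925 · 1/4 = 2925/4.
Numerically: E[X] ≈ 731.250000.

E[X] = C(27,3)·2^(1−C(3,2)) = 2925/4 ≈ 731.250000.


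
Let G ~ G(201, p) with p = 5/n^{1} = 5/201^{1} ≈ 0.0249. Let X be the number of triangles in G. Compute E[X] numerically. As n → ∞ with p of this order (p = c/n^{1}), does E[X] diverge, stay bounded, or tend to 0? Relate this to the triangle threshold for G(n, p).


Number of potential triangles: C(201, 3) = 1333300.
Each occurs with probability p³ ≈ (0.0249)³ ≈ 1.53929e-05.
By linearity: E[X] = C(201, 3)·p³ ≈ 1333300 · 1.53929e-05 ≈ 20.523.
Here α = 1, so p = 5/n is exactly at the triangle threshold p ~ 1/n. Asymptotically E[X] → c³/6 = 5³/6 = 125/6 ≈ 20.833, a bounded constant. In this regime the triangle count is asymptotically Poisson(c³/6).

E[X] ≈ 20.523; in regime p = Θ(1/n^{1}) E[X] stays bounded (at the triangle threshold p ~ 1/n).


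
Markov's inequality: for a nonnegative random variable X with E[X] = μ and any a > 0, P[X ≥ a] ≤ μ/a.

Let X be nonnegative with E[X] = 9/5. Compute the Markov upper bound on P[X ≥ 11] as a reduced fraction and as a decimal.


μ = E[X] = 9/5, a = 11.
Markov: P[X ≥ 11] ≤ μ/a = (9/5)/11 = 9/55.
Numerically: ≈ 0.1636.
(Since a = 11 > μ = 1.8000, the bound 9/55 is < 1 and informative.)

P[X ≥ 11] ≤ 9/55 ≈ 0.1636.


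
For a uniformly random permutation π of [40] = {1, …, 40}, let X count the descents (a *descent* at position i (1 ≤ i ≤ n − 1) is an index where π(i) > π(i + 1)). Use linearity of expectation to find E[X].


Write X = Σ X_I over i = 1, …, 39, with X_I the indicator of one descent.
There are 39 indicators.
For each fixed i, the pair (π(i), π(i+1)) is a uniformly random ordered pair of distinct values from {1, …, 40}; by symmetry P[π(i) > π(i+1)] = 1/2.
By linearity: E[X] = 39 · (1/2) = (40 − 1) · (1/2) = 39/2 ≈ 19.500.

E[X] = 39/2 = 19.500.


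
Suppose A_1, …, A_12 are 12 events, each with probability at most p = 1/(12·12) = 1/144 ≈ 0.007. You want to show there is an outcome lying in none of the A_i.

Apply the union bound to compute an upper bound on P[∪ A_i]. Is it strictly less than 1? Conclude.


Union bound: P[∪_{i=1}^{12} A_i] ≤ Σ_i P[A_i] ≤ 12·p = 12·(1/144) = 1/12.
Numerically: 1/12 ≈ 0.083.
Is 1/12 < 1? YES.
Since P[∪ A_i] ≤ 1/12 < 1, the complement has P[∩ A_i^c] ≥ 1 − 1/12 = 11/12 > 0, so some outcome avoids every A_i.

12·p = 1/12 ≈ 0.083; existence CERTIFIED by the union bound.


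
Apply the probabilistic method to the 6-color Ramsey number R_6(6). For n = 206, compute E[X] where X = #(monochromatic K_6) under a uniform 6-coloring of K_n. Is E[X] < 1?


E[X] = C(206, 6) · 6^{1 − 15} = 98619368491 · 6^{−14} = 98619368491/78364164096.
As a reduced fraction: E[X] = 98619368491/78364164096 ≈ 1.258475.
Is E[X] < 1? NO.
Since E[X] ≥ 1, the first-moment bound is inconclusive at n = 206; it does NOT by itself certify R_6(6) > 206.

E[X] = 98619368491/78364164096 ≈ 1.258475; E[X] ≥ 1; first-moment method inconclusive here.


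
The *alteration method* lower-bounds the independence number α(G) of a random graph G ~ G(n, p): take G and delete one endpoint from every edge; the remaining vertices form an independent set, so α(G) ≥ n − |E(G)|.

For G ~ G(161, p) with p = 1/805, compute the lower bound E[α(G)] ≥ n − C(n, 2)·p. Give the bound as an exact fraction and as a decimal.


E[|E(G)|] = C(161, 2)·p = 12880 · (1/805) = 16.
E[α(G)] ≥ n − E[|E(G)|] = 161 − 16 = 145.
Numerically: ≈ 145.000000.
(This is only a lower bound; the true E[α(G)] may be larger.)

E[α(G)] ≥ 145 ≈ 145.000000.


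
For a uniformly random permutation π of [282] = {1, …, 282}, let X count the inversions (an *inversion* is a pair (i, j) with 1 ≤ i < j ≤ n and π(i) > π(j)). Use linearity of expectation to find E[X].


Write X = Σ X_I over the C(282, 2) = 39621 pairs i < j, with X_I the indicator of one inversion.
There are 39621 indicators.
For each fixed pair i < j, the values π(i) and π(j) are two distinct elements of {1, …, 282} in uniformly random order; by symmetry P[π(i) > π(j)] = 1/2.
By linearity: E[X] = 39621 · (1/2) = C(282, 2) · (1/2) = 39621/2 = 39621/2 ≈ 19810.500.

E[X] = 39621/2 = 19810.500.


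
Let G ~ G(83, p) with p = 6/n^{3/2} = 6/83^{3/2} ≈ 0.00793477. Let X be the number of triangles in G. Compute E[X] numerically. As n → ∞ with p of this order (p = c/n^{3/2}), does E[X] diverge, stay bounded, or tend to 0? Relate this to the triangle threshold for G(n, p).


Number of potential triangles: C(83, 3) = 91881.
Each occurs with probability p³ ≈ (0.00793477)³ ≈ 4.99576885e-07.
By linearity: E[X] = C(83, 3)·p³ ≈ 91881 · 4.99576885e-07 ≈ 0.045902.
Since α = 3/2 > 1, p = c/n^{3/2} = o(1/n) is below the triangle threshold p ~ 1/n. Asymptotically E[X] ~ (c³/6)·n^{3(1−α)} = (6³/6)·n^{-1.5} → 0, so by Markov's inequality G has no triangles w.h.p.

E[X] ≈ 0.045902; in regime p = Θ(1/n^{3/2}) E[X] tends to 0 (below the triangle threshold p ~ 1/n).


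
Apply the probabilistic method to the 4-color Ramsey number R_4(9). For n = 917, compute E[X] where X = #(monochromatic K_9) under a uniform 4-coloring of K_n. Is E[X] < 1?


E[X] = C(917, 9) · 4^{1 − 36} = 1214670081818390006810 · 4^{−35} = 1214670081818390006810/1180591620717411303424.
As a reduced fraction: E[X] = 607335040909195003405/590295810358705651712 ≈ 1.02887.
Is E[X] < 1? NO.
Since E[X] ≥ 1, the first-moment bound is inconclusive at n = 917; it does NOT by itself certify R_4(9) > 917.

E[X] = 607335040909195003405/590295810358705651712 ≈ 1.02887; E[X] ≥ 1; first-moment method inconclusive here.


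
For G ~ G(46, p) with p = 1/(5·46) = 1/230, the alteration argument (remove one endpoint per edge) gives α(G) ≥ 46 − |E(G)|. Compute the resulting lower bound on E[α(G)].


E[|E(G)|] = C(46, 2)·p = 1035 · (1/230) = 9/2.
E[α(G)] ≥ n − E[|E(G)|] = 46 − 9/2 = 83/2.
Numerically: ≈ 41.5000.
(This is only a lower bound; the true E[α(G)] may be larger.)

E[α(G)] ≥ 83/2 ≈ 41.5000.


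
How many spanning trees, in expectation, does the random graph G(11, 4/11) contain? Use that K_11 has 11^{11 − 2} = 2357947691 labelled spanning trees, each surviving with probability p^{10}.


K_11 has 11^{11 − 2} = 2357947691 labelled spanning trees.
For each such spanning tree H, let X_H = 1 if all 10 edges of H are present in G. Then P[X_H = 1] = p^{10} = (4/11)^{10} = 1048576/25937424601.
By linearity of expectation: E[X] = Σ_H E[X_H] = 2357947691 · p^{10} = 2357947691 · 1048576/25937424601 = 1048576/11.
Numerically: E[X] ≈ 9.53e+04.

E[X] = 2357947691 · (4/11)^{10} = 1048576/11 ≈ 9.53e+04.


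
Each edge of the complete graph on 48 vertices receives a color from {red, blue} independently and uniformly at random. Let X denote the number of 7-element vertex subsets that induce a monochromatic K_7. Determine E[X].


Let X = Σ_S X_S over the C(48, 7) = 73629072 subsets S of size 7, where X_S = 1 if the K_7 on S is monochromatic.
For a fixed S, the K_7 on S has C(7, 2) = 21 edges. P[all 21 edges red] = (1/2)^21, and likewise for blue, so P[monochromatic] = 2·(1/2)^21 = 2^{1 − 21} = 1/1048576.
Summing: E[X] = C(48, 7) · 2^{1 − 21} = 73629072 · 1/1048576 = 4601817/65536.
Numerically: E[X] ≈ 70.218155.

E[X] = C(48,7)·2^(1−C(7,2)) = 4601817/65536 ≈ 70.218155.


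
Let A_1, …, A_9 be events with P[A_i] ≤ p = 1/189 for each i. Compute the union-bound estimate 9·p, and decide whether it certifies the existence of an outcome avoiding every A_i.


Union bound: P[∪_{i=1}^{9} A_i] ≤ Σ_i P[A_i] ≤ 9·p = 9·(1/189) = 1/21.
Numerically: 1/21 ≈ 0.0476.
Is 1/21 < 1? YES.
Since P[∪ A_i] ≤ 1/21 < 1, the complement has P[∩ A_i^c] ≥ 1 − 1/21 = 20/21 > 0, so some outcome avoids every A_i.

9·p = 1/21 ≈ 0.0476; existence CERTIFIED by the union bound.


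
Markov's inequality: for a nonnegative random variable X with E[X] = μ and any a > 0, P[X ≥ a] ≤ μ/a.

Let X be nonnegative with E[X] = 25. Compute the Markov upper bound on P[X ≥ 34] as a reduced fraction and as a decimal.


μ = E[X] = 25, a = 34.
Markov: P[X ≥ 34] ≤ μ/a = (25)/34 = 25/34.
Numerically: ≈ 0.735.
(Since a = 34 > μ = 25.000, the bound 25/34 is < 1 and informative.)

P[X ≥ 34] ≤ 25/34 ≈ 0.735.


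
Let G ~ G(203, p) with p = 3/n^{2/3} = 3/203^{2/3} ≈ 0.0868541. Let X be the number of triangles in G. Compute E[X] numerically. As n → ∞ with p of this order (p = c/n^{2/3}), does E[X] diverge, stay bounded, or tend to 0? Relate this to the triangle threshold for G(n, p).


Number of potential triangles: C(203, 3) = 1373701.
Each occurs with probability p³ ≈ (0.0868541)³ ≈ 6.55196680e-04.
By linearity: E[X] = C(203, 3)·p³ ≈ 1373701 · 6.55196680e-04 ≈ 900.044335.
Since α = 2/3 < 1, p = c/n^{2/3} ≫ 1/n is above the triangle threshold p ~ 1/n. Asymptotically E[X] ~ (c³/6)·n^{3(1−α)} = (3³/6)·n^{1} → ∞; triangles are abundant w.h.p.

E[X] ≈ 900.044335; in regime p = Θ(1/n^{2/3}) E[X] diverges (above the triangle threshold p ~ 1/n).


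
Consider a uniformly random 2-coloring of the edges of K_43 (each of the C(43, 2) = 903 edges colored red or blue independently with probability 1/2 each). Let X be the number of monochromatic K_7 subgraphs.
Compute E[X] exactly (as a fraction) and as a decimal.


Let X = Σ_S X_S over the C(43, 7) = 32224114 subsets S of size 7, where X_S = 1 if the K_7 on S is monochromatic.
For a fixed S, the K_7 on S has C(7, 2) = 21 edges. P[all 21 edges red] = (1/2)^21, and likewise for blue, so P[monochromatic] = 2·(1/2)^21 = 2^{1 − 21} = 1/1048576.
By linearity: E[X] = C(43, 7) · 2^{1 − 21} = 32224114 · 1/1048576 = 16112057/524288.
Numerically: E[X] ≈ 30.7313.

E[X] = C(43,7)·2^(1−C(7,2)) = 16112057/524288 ≈ 30.7313.


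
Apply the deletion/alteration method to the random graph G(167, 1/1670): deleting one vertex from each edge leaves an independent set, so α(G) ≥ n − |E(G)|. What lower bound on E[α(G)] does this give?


E[|E(G)|] = C(167, 2)·p = 13861 · (1/1670) = 83/10.
E[α(G)] ≥ n − E[|E(G)|] = 167 − 83/10 = 1587/10.
Numerically: ≈ 158.7000.
(This is only a lower bound; the true E[α(G)] may be larger.)

E[α(G)] ≥ 1587/10 ≈ 158.7000.


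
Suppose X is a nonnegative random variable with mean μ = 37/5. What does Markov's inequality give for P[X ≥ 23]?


μ = E[X] = 37/5, a = 23.
Markov: P[X ≥ 23] ≤ μ/a = (37/5)/23 = 37/115.
Numerically: ≈ 0.3217.
(Since a = 23 > μ = 7.4000, the bound 37/115 is < 1 and informative.)

P[X ≥ 23] ≤ 37/115 ≈ 0.3217.


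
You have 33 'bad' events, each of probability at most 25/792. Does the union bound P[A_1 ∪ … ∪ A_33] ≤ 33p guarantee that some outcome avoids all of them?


Union bound: P[∪_{i=1}^{33} A_i] ≤ Σ_i P[A_i] ≤ 33·p = 33·(25/792) = 25/24.
Numerically: 25/24 ≈ 1.041667.
Is 25/24 < 1? NO.
Since the bound 25/24 is ≥ 1, the union bound is uninformative here; it does NOT by itself certify existence.

33·p = 25/24 ≈ 1.041667; existence NOT certified by the union bound.


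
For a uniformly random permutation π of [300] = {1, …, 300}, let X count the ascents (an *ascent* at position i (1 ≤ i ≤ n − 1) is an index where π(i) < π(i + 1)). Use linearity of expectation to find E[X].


Write X = Σ X_I over i = 1, …, 299, with X_I the indicator of one ascent.
There are 299 indicators.
For each fixed i, the pair (π(i), π(i+1)) is a uniformly random ordered pair of distinct values from {1, …, 300}; by symmetry P[π(i) < π(i+1)] = 1/2.
By linearity: E[X] = 299 · (1/2) = (300 − 1) · (1/2) = 299/2 ≈ 149.500000.

E[X] = 299/2 = 149.500000.


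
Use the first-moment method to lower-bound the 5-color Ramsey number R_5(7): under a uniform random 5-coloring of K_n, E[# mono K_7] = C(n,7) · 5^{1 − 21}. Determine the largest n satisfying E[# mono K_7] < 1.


We need C(n, 7) · 5^{1 − 21} < 1, i.e. C(n, 7) < 5^{21 − 1} = 95367431640625.
Check values of n near the boundary:
  n = 334: C(334, 7) = 86359460961576; 86359460961576 < 95367431640625? YES
  n = 335: C(335, 7) = 88202498238195; 88202498238195 < 95367431640625? YES
  n = 336: C(336, 7) = 90079147136880; 90079147136880 < 95367431640625? YES
  n = 337: C(337, 7) = 91989916924632; 91989916924632 < 95367431640625? YES
  n = 338: C(338, 7) = 93935323022736; 93935323022736 < 95367431640625? YES
  n = 339: C(339, 7) = 95915887062372; 95915887062372 < 95367431640625? NO
The largest n with C(n, 7) < 95367431640625 is n = 338 (where E[X] = 93935323022736/95367431640625 ≈ 0.9850). Hence R_5(7) > 338, i.e. R_5(7) ≥ 339.

Largest n = 338; hence R_5(7) > 338.


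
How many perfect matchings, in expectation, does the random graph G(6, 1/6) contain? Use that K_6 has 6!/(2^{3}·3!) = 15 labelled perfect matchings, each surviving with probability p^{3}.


K_6 has 6!/(2^{3}·3!) = 15 labelled perfect matchings.
For each such perfect matching H, let X_H = 1 if all 3 edges of H are present in G. Then P[X_H = 1] = p^{3} = (1/6)^{3} = 1/216.
By linearity of expectation: E[X] = Σ_H E[X_H] = 15 · p^{3} = 15 · 1/216 = 5/72.
Numerically: E[X] ≈ 0.06944.

E[X] = 15 · (1/6)^{3} = 5/72 ≈ 0.06944.


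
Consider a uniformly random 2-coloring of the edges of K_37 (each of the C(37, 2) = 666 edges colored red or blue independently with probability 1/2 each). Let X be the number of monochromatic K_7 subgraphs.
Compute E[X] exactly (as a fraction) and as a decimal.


Let X = Σ_S X_S over the C(37, 7) = 10295472 subsets S of size 7, where X_S = 1 if the K_7 on S is monochromatic.
For a fixed S, the K_7 on S has C(7, 2) = 21 edges. P[all 21 edges red] = (1/2)^21, and likewise for blue, so P[monochromatic] = 2·(1/2)^21 = 2^{1 − 21} = 1/1048576.
Summing: E[X] = C(37, 7) · 2^{1 − 21} = 10295472 · 1/1048576 = 643467/65536.
Numerically: E[X] ≈ 9.819.

E[X] = C(37,7)·2^(1−C(7,2)) = 643467/65536 ≈ 9.819.


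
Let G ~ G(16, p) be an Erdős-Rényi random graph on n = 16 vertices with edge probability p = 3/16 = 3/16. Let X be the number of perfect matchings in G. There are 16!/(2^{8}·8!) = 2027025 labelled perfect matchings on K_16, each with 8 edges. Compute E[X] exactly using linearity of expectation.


K_16 has 16!/(2^{8}·8!) = 2027025 labelled perfect matchings.
For each such perfect matching H, let X_H = 1 if all 8 edges of H are present in G. Then P[X_H = 1] = p^{8} = (3/16)^{8} = 6561/4294967296.
Summing the indicators: E[X] = Σ_H E[X_H] = 2027025 · p^{8} = 2027025 · 6561/4294967296 = 13299311025/4294967296.
Numerically: E[X] ≈ 3.0965.

E[X] = 2027025 · (3/16)^{8} = 13299311025/4294967296 ≈ 3.0965.
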